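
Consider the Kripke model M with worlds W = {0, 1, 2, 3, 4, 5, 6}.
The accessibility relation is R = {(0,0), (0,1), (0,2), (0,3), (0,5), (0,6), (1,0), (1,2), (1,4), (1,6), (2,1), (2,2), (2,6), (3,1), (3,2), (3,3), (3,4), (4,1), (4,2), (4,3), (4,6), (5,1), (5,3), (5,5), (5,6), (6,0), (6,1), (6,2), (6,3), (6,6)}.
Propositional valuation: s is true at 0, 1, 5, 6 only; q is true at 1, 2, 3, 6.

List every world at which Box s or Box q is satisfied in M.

2, 4

Let φ = Box s or Box q. Evaluate φ at each world:
  0 (successors {0, 1, 2, 3, 5, 6}): φ is false.
  1 (successors {0, 2, 4, 6}): φ is false.
  2 (successors {1, 2, 6}): φ is true.
  3 (successors {1, 2, 3, 4}): φ is false.
  4 (successors {1, 2, 3, 6}): φ is true.
  5 (successors {1, 3, 5, 6}): φ is false.
  6 (successors {0, 1, 2, 3, 6}): φ is false.
For instance, at 6:
  At 6: Box s is false, Box q is false, so Box s or Box q is false.
    At 6: Box s requires s at every successor {0, 1, 2, 3, 6}.
      s fails at 2, so Box s is false at 6.
    At 6: Box q requires q at every successor {0, 1, 2, 3, 6}.
      q fails at 0, so Box q is false at 6.
Satisfying worlds: {2, 4}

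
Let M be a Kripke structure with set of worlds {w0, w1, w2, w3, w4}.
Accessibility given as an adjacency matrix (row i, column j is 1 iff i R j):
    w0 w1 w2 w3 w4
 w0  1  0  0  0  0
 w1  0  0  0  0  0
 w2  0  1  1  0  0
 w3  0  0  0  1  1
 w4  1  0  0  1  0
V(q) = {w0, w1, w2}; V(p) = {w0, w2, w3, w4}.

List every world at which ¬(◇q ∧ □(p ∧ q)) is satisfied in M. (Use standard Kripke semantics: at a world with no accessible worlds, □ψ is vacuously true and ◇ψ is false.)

w1, w2, w3, w4

Recall that □ψ holds at a world iff ψ holds at every accessible world, and ◇ψ holds iff ψ holds at some accessible world.
Let φ = ¬(◇q ∧ □(p ∧ q)). Evaluate φ at each world:
  w0 (successors {w0}): φ is false.
  w1 (successors ∅): φ is true.
  w2 (successors {w1, w2}): φ is true.
  w3 (successors {w3, w4}): φ is true.
  w4 (successors {w0, w3}): φ is true.
For instance, at w4:
  At w4: ◇q ∧ □(p ∧ q) is false, so ¬(◇q ∧ □(p ∧ q)) is true.
    At w4: ◇q is true, □(p ∧ q) is false, so ◇q ∧ □(p ∧ q) is false.
      At w4: ◇q requires q at some successor in {w0, w3}.
        q holds at w0, so ◇q is true at w4.
      At w4: □(p ∧ q) requires p ∧ q at every successor {w0, w3}.
        p ∧ q fails at w3, so □(p ∧ q) is false at w4.
Satisfying worlds: {w1, w2, w3, w4}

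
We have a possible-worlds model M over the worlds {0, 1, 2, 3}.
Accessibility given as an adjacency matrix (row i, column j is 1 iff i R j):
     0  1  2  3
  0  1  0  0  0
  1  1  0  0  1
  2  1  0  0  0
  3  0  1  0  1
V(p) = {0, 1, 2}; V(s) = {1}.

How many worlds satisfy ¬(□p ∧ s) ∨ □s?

Let φ = ¬(□p ∧ s) ∨ □s. Evaluate φ at each world:
  0 (successors {0}): φ is true.
  1 (successors {0, 3}): φ is true.
  2 (successors {0}): φ is true.
  3 (successors {1, 3}): φ is true.
For instance, at 3:
  At 3: ¬(□p ∧ s) is true, □s is false, so ¬(□p ∧ s) ∨ □s is true.
    At 3: □p ∧ s is false, so ¬(□p ∧ s) is true.
      At 3: □p is false, s is false, so □p ∧ s is false.
    At 3: □s requires s at every successor {1, 3}.
      s fails at 3, so □s is false at 3.
Satisfying worlds: {0, 1, 2, 3}

4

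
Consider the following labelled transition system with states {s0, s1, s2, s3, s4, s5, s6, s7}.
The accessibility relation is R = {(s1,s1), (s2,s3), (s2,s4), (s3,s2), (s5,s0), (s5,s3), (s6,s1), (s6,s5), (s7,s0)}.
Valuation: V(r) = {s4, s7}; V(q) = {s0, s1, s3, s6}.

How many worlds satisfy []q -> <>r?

Recall that []ψ holds at a world iff ψ holds at every accessible world, and <>ψ holds iff ψ holds at some accessible world.
Let φ = []q -> <>r. Evaluate φ at each world:
  s0 (successors ∅): φ is false.
  s1 (successors {s1}): φ is false.
  s2 (successors {s3, s4}): φ is true.
  s3 (successors {s2}): φ is true.
  s4 (successors ∅): φ is false.
  s5 (successors {s0, s3}): φ is false.
  s6 (successors {s1, s5}): φ is true.
  s7 (successors {s0}): φ is false.
For instance, at s1:
  At s1: []q is true, <>r is false, so []q -> <>r is false.
    At s1: []q requires q at every successor {s1}.
      At s1: q is true.
    So []q is true at s1.
    At s1: <>r requires r at some successor in {s1}.
      At s1: r is false.
    So <>r is false at s1.
Satisfying worlds: {s2, s3, s6}

3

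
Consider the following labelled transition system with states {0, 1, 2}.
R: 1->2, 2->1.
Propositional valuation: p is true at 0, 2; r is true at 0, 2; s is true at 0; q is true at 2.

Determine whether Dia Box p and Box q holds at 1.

No

At 1: Dia Box p is false, Box q is true, so Dia Box p and Box q is false.
  At 1: Dia Box p requires Box p at some successor in {2}.
    At 2: Box p is false.
  So Dia Box p is false at 1.
  At 1: Box q requires q at every successor {2}.
    At 2: q is true.
  So Box q is true at 1.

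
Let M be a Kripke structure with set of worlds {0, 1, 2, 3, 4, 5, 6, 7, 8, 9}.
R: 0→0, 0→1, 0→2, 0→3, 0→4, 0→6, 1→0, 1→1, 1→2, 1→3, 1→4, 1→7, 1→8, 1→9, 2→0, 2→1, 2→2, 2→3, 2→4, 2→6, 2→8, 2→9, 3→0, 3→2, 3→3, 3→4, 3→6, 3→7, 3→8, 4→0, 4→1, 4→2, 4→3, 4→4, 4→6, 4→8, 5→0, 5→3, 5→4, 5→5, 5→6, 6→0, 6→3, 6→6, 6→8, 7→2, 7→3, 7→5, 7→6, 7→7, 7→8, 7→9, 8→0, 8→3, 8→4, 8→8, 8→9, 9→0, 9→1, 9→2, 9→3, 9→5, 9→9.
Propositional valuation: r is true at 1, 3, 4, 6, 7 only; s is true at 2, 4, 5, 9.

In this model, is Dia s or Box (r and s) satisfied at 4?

At 4: Dia s is true, Box (r and s) is false, so Dia s or Box (r and s) is true.
  At 4: Dia s requires s at some successor in {0, 1, 2, 3, 4, 6, 8}.
    s holds at 2, so Dia s is true at 4.
  At 4: Box (r and s) requires r and s at every successor {0, 1, 2, 3, 4, 6, 8}.
    r and s fails at 0, so Box (r and s) is false at 4.

Yes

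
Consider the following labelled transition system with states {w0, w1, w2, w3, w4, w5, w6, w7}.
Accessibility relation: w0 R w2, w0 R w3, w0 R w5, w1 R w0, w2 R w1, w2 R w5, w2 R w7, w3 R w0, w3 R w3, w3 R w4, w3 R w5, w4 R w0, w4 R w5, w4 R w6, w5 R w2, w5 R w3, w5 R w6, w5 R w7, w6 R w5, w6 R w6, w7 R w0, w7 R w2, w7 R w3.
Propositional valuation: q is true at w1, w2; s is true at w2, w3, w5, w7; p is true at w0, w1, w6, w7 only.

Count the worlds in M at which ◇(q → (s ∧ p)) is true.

8

Let φ = ◇(q → (s ∧ p)). Evaluate φ at each world:
  w0 (successors {w2, w3, w5}): φ is true.
  w1 (successors {w0}): φ is true.
  w2 (successors {w1, w5, w7}): φ is true.
  w3 (successors {w0, w3, w4, w5}): φ is true.
  w4 (successors {w0, w5, w6}): φ is true.
  w5 (successors {w2, w3, w6, w7}): φ is true.
  w6 (successors {w5, w6}): φ is true.
  w7 (successors {w0, w2, w3}): φ is true.
For instance, at w2:
  At w2: ◇(q → (s ∧ p)) requires q → (s ∧ p) at some successor in {w1, w5, w7}.
    q → (s ∧ p) holds at w5, so ◇(q → (s ∧ p)) is true at w2.
Satisfying worlds: {w0, w1, w2, w3, w4, w5, w6, w7}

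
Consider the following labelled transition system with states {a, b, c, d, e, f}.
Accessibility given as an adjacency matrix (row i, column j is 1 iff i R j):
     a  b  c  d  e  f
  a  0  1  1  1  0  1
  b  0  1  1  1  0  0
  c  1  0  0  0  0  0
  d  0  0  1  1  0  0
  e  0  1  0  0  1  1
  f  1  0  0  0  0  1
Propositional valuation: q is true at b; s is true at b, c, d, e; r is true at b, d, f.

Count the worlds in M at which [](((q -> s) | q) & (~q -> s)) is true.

Let φ = [](((q -> s) | q) & (~q -> s)). Evaluate φ at each world:
  a (successors {b, c, d, f}): φ is false.
  b (successors {b, c, d}): φ is true.
  c (successors {a}): φ is false.
  d (successors {c, d}): φ is true.
  e (successors {b, e, f}): φ is false.
  f (successors {a, f}): φ is false.
For instance, at c:
  At c: [](((q -> s) | q) & (~q -> s)) requires ((q -> s) | q) & (~q -> s) at every successor {a}.
    ((q -> s) | q) & (~q -> s) fails at a, so [](((q -> s) | q) & (~q -> s)) is false at c.
Satisfying worlds: {b, d}

2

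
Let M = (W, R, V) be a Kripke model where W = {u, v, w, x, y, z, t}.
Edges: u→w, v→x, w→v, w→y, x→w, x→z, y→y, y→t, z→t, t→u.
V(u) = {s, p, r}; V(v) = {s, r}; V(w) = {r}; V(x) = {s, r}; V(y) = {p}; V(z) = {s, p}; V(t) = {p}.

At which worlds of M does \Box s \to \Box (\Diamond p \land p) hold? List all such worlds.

u, w, x, y, z

Let φ = \Box s \to \Box (\Diamond p \land p). Evaluate φ at each world:
  u (successors {w}): φ is true.
  v (successors {x}): φ is false.
  w (successors {v, y}): φ is true.
  x (successors {w, z}): φ is true.
  y (successors {y, t}): φ is true.
  z (successors {t}): φ is true.
  t (successors {u}): φ is false.
For instance, at w:
  At w: \Box s is false, \Box (\Diamond p \land p) is false, so \Box s \to \Box (\Diamond p \land p) is true.
    At w: \Box s requires s at every successor {v, y}.
      s fails at y, so \Box s is false at w.
    At w: \Box (\Diamond p \land p) requires \Diamond p \land p at every successor {v, y}.
      \Diamond p \land p fails at v, so \Box (\Diamond p \land p) is false at w.
Satisfying worlds: {u, w, x, y, z}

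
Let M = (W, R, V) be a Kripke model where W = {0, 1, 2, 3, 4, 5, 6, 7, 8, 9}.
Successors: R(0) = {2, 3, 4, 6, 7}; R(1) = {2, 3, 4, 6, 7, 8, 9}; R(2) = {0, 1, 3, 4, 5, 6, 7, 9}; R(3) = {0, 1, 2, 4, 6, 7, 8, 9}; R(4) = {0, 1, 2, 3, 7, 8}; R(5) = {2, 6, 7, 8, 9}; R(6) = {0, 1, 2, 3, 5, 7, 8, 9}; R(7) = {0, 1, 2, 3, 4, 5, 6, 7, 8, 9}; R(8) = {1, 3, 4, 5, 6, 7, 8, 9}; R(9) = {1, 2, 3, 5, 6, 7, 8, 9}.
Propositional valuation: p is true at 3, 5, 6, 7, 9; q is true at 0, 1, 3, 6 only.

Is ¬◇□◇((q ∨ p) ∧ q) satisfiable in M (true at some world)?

Let φ = ¬◇□◇((q ∨ p) ∧ q). Evaluate φ at each world:
  0 (successors {2, 3, 4, 6, 7}): φ is false.
  1 (successors {2, 3, 4, 6, 7, 8, 9}): φ is false.
  2 (successors {0, 1, 3, 4, 5, 6, 7, 9}): φ is false.
  3 (successors {0, 1, 2, 4, 6, 7, 8, 9}): φ is false.
  4 (successors {0, 1, 2, 3, 7, 8}): φ is false.
  5 (successors {2, 6, 7, 8, 9}): φ is false.
  6 (successors {0, 1, 2, 3, 5, 7, 8, 9}): φ is false.
  7 (successors {0, 1, 2, 3, 4, 5, 6, 7, 8, 9}): φ is false.
  8 (successors {1, 3, 4, 5, 6, 7, 8, 9}): φ is false.
  9 (successors {1, 2, 3, 5, 6, 7, 8, 9}): φ is false.
For instance, at 7:
  At 7: ◇□◇((q ∨ p) ∧ q) is true, so ¬◇□◇((q ∨ p) ∧ q) is false.
    At 7: ◇□◇((q ∨ p) ∧ q) requires □◇((q ∨ p) ∧ q) at some successor in {0, 1, 2, 3, 4, 5, 6, 7, 8, 9}.
      □◇((q ∨ p) ∧ q) holds at 0, so ◇□◇((q ∨ p) ∧ q) is true at 7.

No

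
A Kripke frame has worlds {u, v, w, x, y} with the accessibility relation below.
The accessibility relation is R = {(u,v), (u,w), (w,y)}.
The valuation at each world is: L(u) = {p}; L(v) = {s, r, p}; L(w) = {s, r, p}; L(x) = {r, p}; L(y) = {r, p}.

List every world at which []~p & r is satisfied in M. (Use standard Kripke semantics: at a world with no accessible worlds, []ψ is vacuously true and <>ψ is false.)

v, x, y

Let φ = []~p & r. Evaluate φ at each world:
  u (successors {v, w}): φ is false.
  v (successors ∅): φ is true.
  w (successors {y}): φ is false.
  x (successors ∅): φ is true.
  y (successors ∅): φ is true.
For instance, at w:
  At w: []~p is false, r is true, so []~p & r is false.
    At w: []~p requires ~p at every successor {y}.
      ~p fails at y, so []~p is false at w.
Satisfying worlds: {v, x, y}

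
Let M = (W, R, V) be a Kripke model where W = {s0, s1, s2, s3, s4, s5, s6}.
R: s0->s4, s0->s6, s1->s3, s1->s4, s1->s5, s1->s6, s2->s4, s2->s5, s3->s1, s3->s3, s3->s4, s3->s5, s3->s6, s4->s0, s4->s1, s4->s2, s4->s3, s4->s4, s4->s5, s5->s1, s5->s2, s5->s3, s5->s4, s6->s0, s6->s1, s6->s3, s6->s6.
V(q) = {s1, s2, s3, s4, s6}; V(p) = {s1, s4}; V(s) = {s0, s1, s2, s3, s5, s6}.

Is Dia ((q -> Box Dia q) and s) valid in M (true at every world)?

Yes

Recall that Box ψ holds at a world iff ψ holds at every accessible world, and Dia ψ holds iff ψ holds at some accessible world.
Let φ = Dia ((q -> Box Dia q) and s). Evaluate φ at each world:
  s0 (successors {s4, s6}): φ is true.
  s1 (successors {s3, s4, s5, s6}): φ is true.
  s2 (successors {s4, s5}): φ is true.
  s3 (successors {s1, s3, s4, s5, s6}): φ is true.
  s4 (successors {s0, s1, s2, s3, s4, s5}): φ is true.
  s5 (successors {s1, s2, s3, s4}): φ is true.
  s6 (successors {s0, s1, s3, s6}): φ is true.
For instance, at s3:
  At s3: Dia ((q -> Box Dia q) and s) requires (q -> Box Dia q) and s at some successor in {s1, s3, s4, s5, s6}.
    (q -> Box Dia q) and s holds at s1, so Dia ((q -> Box Dia q) and s) is true at s3.
      At s1: q -> Box Dia q is true, s is true, so (q -> Box Dia q) and s is true.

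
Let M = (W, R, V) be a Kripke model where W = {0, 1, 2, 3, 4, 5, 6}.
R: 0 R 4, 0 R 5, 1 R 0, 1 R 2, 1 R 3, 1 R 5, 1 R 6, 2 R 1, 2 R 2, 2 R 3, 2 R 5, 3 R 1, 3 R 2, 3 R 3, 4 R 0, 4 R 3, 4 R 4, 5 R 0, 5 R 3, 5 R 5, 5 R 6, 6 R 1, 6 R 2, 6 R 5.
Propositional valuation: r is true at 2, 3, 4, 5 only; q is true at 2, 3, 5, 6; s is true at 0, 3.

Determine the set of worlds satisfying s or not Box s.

0, 1, 2, 3, 4, 5, 6

Recall that Box ψ holds at a world iff ψ holds at every accessible world, and Dia ψ holds iff ψ holds at some accessible world.
Let φ = s or not Box s. Evaluate φ at each world:
  0 (successors {4, 5}): φ is true.
  1 (successors {0, 2, 3, 5, 6}): φ is true.
  2 (successors {1, 2, 3, 5}): φ is true.
  3 (successors {1, 2, 3}): φ is true.
  4 (successors {0, 3, 4}): φ is true.
  5 (successors {0, 3, 5, 6}): φ is true.
  6 (successors {1, 2, 5}): φ is true.
For instance, at 3:
  At 3: s is true, not Box s is true, so s or not Box s is true.
    At 3: Box s is false, so not Box s is true.
      At 3: Box s requires s at every successor {1, 2, 3}.
        s fails at 1, so Box s is false at 3.
Satisfying worlds: {0, 1, 2, 3, 4, 5, 6}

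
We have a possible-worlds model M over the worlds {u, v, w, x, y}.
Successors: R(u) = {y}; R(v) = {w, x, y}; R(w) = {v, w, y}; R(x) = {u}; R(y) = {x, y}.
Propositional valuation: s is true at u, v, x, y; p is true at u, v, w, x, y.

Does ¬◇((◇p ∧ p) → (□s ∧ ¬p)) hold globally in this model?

Let φ = ¬◇((◇p ∧ p) → (□s ∧ ¬p)). Evaluate φ at each world:
  u (successors {y}): φ is true.
  v (successors {w, x, y}): φ is true.
  w (successors {v, w, y}): φ is true.
  x (successors {u}): φ is true.
  y (successors {x, y}): φ is true.
For instance, at v:
  At v: ◇((◇p ∧ p) → (□s ∧ ¬p)) is false, so ¬◇((◇p ∧ p) → (□s ∧ ¬p)) is true.
    At v: ◇((◇p ∧ p) → (□s ∧ ¬p)) requires (◇p ∧ p) → (□s ∧ ¬p) at some successor in {w, x, y}.
      At w: (◇p ∧ p) → (□s ∧ ¬p) is false.
      At x: (◇p ∧ p) → (□s ∧ ¬p) is false.
      At y: (◇p ∧ p) → (□s ∧ ¬p) is false.
    So ◇((◇p ∧ p) → (□s ∧ ¬p)) is false at v.

Yes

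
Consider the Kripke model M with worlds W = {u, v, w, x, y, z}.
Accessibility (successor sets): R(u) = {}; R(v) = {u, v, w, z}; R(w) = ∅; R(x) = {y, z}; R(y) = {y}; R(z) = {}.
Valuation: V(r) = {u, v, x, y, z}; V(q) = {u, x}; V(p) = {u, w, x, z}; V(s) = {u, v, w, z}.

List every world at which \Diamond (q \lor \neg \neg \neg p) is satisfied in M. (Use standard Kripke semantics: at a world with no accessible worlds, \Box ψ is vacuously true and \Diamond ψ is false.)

v, x, y

Let φ = \Diamond (q \lor \neg \neg \neg p). Evaluate φ at each world:
  u (successors ∅): φ is false.
  v (successors {u, v, w, z}): φ is true.
  w (successors ∅): φ is false.
  x (successors {y, z}): φ is true.
  y (successors {y}): φ is true.
  z (successors ∅): φ is false.
For instance, at x:
  At x: \Diamond (q \lor \neg \neg \neg p) requires q \lor \neg \neg \neg p at some successor in {y, z}.
    q \lor \neg \neg \neg p holds at y, so \Diamond (q \lor \neg \neg \neg p) is true at x.
Satisfying worlds: {v, x, y}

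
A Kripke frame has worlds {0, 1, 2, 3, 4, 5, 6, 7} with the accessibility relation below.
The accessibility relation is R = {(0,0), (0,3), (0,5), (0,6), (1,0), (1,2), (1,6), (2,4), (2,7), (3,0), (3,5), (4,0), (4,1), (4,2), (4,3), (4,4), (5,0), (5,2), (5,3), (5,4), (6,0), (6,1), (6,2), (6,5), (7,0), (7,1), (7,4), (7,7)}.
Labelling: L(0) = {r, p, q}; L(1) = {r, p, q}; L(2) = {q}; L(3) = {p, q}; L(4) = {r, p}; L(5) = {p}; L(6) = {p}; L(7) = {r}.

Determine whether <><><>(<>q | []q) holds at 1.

Yes

At 1: <><><>(<>q | []q) requires <><>(<>q | []q) at some successor in {0, 2, 6}.
  <><>(<>q | []q) holds at 0, so <><><>(<>q | []q) is true at 1.
    At 0: <><>(<>q | []q) requires <>(<>q | []q) at some successor in {0, 3, 5, 6}.
      <>(<>q | []q) holds at 0, so <><>(<>q | []q) is true at 0.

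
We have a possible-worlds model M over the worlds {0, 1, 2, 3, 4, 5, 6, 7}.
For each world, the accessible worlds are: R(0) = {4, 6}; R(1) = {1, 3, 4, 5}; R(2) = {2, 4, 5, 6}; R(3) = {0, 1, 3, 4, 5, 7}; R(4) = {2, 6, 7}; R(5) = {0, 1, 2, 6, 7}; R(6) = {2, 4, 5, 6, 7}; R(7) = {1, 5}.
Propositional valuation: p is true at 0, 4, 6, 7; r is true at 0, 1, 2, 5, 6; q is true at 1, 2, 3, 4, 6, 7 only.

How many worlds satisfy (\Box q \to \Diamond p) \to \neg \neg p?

4

Recall that \Box ψ holds at a world iff ψ holds at every accessible world, and \Diamond ψ holds iff ψ holds at some accessible world.
Let φ = (\Box q \to \Diamond p) \to \neg \neg p. Evaluate φ at each world:
  0 (successors {4, 6}): φ is true.
  1 (successors {1, 3, 4, 5}): φ is false.
  2 (successors {2, 4, 5, 6}): φ is false.
  3 (successors {0, 1, 3, 4, 5, 7}): φ is false.
  4 (successors {2, 6, 7}): φ is true.
  5 (successors {0, 1, 2, 6, 7}): φ is false.
  6 (successors {2, 4, 5, 6, 7}): φ is true.
  7 (successors {1, 5}): φ is true.
For instance, at 6:
  At 6: \Box q \to \Diamond p is true, \neg \neg p is true, so (\Box q \to \Diamond p) \to \neg \neg p is true.
    At 6: \Box q is false, \Diamond p is true, so \Box q \to \Diamond p is true.
      At 6: \Box q requires q at every successor {2, 4, 5, 6, 7}.
        q fails at 5, so \Box q is false at 6.
      At 6: \Diamond p requires p at some successor in {2, 4, 5, 6, 7}.
        p holds at 4, so \Diamond p is true at 6.
Satisfying worlds: {0, 4, 6, 7}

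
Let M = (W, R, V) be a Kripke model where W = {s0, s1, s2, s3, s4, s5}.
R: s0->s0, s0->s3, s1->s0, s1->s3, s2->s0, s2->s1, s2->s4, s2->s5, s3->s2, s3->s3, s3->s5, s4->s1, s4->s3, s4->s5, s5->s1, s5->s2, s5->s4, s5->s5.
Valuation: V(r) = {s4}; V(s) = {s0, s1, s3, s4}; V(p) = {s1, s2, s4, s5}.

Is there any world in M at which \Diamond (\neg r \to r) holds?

Yes

Let φ = \Diamond (\neg r \to r). Evaluate φ at each world:
  s0 (successors {s0, s3}): φ is false.
  s1 (successors {s0, s3}): φ is false.
  s2 (successors {s0, s1, s4, s5}): φ is true.
  s3 (successors {s2, s3, s5}): φ is false.
  s4 (successors {s1, s3, s5}): φ is false.
  s5 (successors {s1, s2, s4, s5}): φ is true.
Detail at s2 (witness):
  At s2: \Diamond (\neg r \to r) requires \neg r \to r at some successor in {s0, s1, s4, s5}.
    \neg r \to r holds at s4, so \Diamond (\neg r \to r) is true at s2.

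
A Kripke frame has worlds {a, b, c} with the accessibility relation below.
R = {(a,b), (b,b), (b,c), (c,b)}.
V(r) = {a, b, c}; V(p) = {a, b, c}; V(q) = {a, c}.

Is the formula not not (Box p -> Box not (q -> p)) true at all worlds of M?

No

Let φ = not not (Box p -> Box not (q -> p)). Evaluate φ at each world:
  a (successors {b}): φ is false.
  b (successors {b, c}): φ is false.
  c (successors {b}): φ is false.
Detail at a (counterexample):
  At a: not (Box p -> Box not (q -> p)) is true, so not not (Box p -> Box not (q -> p)) is false.
    At a: Box p -> Box not (q -> p) is false, so not (Box p -> Box not (q -> p)) is true.
      At a: Box p is true, Box not (q -> p) is false, so Box p -> Box not (q -> p) is false.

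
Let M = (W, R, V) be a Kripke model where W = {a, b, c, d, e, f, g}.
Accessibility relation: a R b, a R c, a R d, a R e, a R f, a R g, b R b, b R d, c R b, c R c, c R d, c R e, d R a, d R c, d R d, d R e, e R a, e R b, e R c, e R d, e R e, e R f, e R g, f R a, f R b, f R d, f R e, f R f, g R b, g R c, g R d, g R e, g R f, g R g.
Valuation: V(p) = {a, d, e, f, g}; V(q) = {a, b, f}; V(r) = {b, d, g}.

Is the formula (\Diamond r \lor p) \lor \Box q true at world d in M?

Yes

At d: \Diamond r \lor p is true, \Box q is false, so (\Diamond r \lor p) \lor \Box q is true.
  At d: \Diamond r is true, p is true, so \Diamond r \lor p is true.
    At d: \Diamond r requires r at some successor in {a, c, d, e}.
      r holds at d, so \Diamond r is true at d.
  At d: \Box q requires q at every successor {a, c, d, e}.
    q fails at c, so \Box q is false at d.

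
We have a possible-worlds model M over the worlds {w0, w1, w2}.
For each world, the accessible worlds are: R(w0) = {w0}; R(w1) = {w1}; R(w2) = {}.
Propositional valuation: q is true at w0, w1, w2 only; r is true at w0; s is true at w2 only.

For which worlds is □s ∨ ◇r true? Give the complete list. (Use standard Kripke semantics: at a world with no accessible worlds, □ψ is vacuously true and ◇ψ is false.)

w0, w2

Recall that □ψ holds at a world iff ψ holds at every accessible world, and ◇ψ holds iff ψ holds at some accessible world.
Let φ = □s ∨ ◇r. Evaluate φ at each world:
  w0 (successors {w0}): φ is true.
  w1 (successors {w1}): φ is false.
  w2 (successors ∅): φ is true.
For instance, at w1:
  At w1: □s is false, ◇r is false, so □s ∨ ◇r is false.
    At w1: □s requires s at every successor {w1}.
      s fails at w1, so □s is false at w1.
    At w1: ◇r requires r at some successor in {w1}.
      At w1: r is false.
    So ◇r is false at w1.
Satisfying worlds: {w0, w2}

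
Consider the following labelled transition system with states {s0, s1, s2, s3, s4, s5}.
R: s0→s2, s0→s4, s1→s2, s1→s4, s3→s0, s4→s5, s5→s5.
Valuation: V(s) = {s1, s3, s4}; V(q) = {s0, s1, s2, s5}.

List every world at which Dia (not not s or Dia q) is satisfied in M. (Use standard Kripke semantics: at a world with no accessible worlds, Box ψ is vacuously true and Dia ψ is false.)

s0, s1, s3, s4, s5

Recall that Dia ψ holds at a world iff ψ holds at some accessible world.
Let φ = Dia (not not s or Dia q). Evaluate φ at each world:
  s0 (successors {s2, s4}): φ is true.
  s1 (successors {s2, s4}): φ is true.
  s2 (successors ∅): φ is false.
  s3 (successors {s0}): φ is true.
  s4 (successors {s5}): φ is true.
  s5 (successors {s5}): φ is true.
For instance, at s0:
  At s0: Dia (not not s or Dia q) requires not not s or Dia q at some successor in {s2, s4}.
    not not s or Dia q holds at s4, so Dia (not not s or Dia q) is true at s0.
      At s4: not not s is true, Dia q is true, so not not s or Dia q is true.
Satisfying worlds: {s0, s1, s3, s4, s5}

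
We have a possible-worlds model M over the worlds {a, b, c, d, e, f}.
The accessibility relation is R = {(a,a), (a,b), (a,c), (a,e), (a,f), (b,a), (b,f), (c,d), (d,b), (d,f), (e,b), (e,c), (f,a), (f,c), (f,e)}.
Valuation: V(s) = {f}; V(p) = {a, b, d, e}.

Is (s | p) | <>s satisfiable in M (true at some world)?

Let φ = (s | p) | <>s. Evaluate φ at each world:
  a (successors {a, b, c, e, f}): φ is true.
  b (successors {a, f}): φ is true.
  c (successors {d}): φ is false.
  d (successors {b, f}): φ is true.
  e (successors {b, c}): φ is true.
  f (successors {a, c, e}): φ is true.
Detail at a (witness):
  At a: s | p is true, <>s is true, so (s | p) | <>s is true.
    At a: <>s requires s at some successor in {a, b, c, e, f}.
      s holds at f, so <>s is true at a.

Yes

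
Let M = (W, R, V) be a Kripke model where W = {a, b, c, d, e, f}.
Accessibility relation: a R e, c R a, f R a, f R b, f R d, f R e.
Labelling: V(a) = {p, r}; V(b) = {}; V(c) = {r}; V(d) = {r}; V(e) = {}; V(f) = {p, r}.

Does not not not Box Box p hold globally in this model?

No

Recall that Box ψ holds at a world iff ψ holds at every accessible world, and Dia ψ holds iff ψ holds at some accessible world.
Let φ = not not not Box Box p. Evaluate φ at each world:
  a (successors {e}): φ is false.
  b (successors ∅): φ is false.
  c (successors {a}): φ is true.
  d (successors ∅): φ is false.
  e (successors ∅): φ is false.
  f (successors {a, b, d, e}): φ is true.
Detail at a (counterexample):
  At a: not not Box Box p is true, so not not not Box Box p is false.
    At a: not Box Box p is false, so not not Box Box p is true.
      At a: Box Box p is true, so not Box Box p is false.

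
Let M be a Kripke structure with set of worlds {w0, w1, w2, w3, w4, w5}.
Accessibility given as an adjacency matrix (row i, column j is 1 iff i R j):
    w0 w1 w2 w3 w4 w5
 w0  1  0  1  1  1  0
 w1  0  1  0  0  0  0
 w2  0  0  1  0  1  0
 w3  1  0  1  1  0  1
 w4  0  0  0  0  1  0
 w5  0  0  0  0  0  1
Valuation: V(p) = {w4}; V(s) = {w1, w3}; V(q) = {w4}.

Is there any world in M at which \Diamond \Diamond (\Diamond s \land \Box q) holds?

No

Recall that \Box ψ holds at a world iff ψ holds at every accessible world, and \Diamond ψ holds iff ψ holds at some accessible world.
Let φ = \Diamond \Diamond (\Diamond s \land \Box q). Evaluate φ at each world:
  w0 (successors {w0, w2, w3, w4}): φ is false.
  w1 (successors {w1}): φ is false.
  w2 (successors {w2, w4}): φ is false.
  w3 (successors {w0, w2, w3, w5}): φ is false.
  w4 (successors {w4}): φ is false.
  w5 (successors {w5}): φ is false.
For instance, at w0:
  At w0: \Diamond \Diamond (\Diamond s \land \Box q) requires \Diamond (\Diamond s \land \Box q) at some successor in {w0, w2, w3, w4}.
    At w0: \Diamond (\Diamond s \land \Box q) is false.
    At w2: \Diamond (\Diamond s \land \Box q) is false.
    At w3: \Diamond (\Diamond s \land \Box q) is false.
    At w4: \Diamond (\Diamond s \land \Box q) is false.
  So \Diamond \Diamond (\Diamond s \land \Box q) is false at w0.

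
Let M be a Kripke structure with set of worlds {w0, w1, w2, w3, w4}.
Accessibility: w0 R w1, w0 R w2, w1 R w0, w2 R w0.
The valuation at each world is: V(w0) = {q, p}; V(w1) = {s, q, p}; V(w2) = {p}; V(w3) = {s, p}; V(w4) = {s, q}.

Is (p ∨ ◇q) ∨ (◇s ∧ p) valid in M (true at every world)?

Let φ = (p ∨ ◇q) ∨ (◇s ∧ p). Evaluate φ at each world:
  w0 (successors {w1, w2}): φ is true.
  w1 (successors {w0}): φ is true.
  w2 (successors {w0}): φ is true.
  w3 (successors ∅): φ is true.
  w4 (successors ∅): φ is false.
Detail at w4 (counterexample):
  At w4: p ∨ ◇q is false, ◇s ∧ p is false, so (p ∨ ◇q) ∨ (◇s ∧ p) is false.
    At w4: p is false, ◇q is false, so p ∨ ◇q is false.
      At w4: no accessible worlds, so ◇q is false.
    At w4: ◇s is false, p is false, so ◇s ∧ p is false.
      At w4: no accessible worlds, so ◇s is false.

No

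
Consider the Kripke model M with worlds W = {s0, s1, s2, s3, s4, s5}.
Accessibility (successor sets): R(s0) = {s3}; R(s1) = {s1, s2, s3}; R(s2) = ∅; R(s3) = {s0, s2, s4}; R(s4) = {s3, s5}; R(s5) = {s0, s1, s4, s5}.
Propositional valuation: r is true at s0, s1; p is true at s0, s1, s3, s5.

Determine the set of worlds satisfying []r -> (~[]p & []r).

Recall that []ψ holds at a world iff ψ holds at every accessible world, and <>ψ holds iff ψ holds at some accessible world.
Let φ = []r -> (~[]p & []r). Evaluate φ at each world:
  s0 (successors {s3}): φ is true.
  s1 (successors {s1, s2, s3}): φ is true.
  s2 (successors ∅): φ is false.
  s3 (successors {s0, s2, s4}): φ is true.
  s4 (successors {s3, s5}): φ is true.
  s5 (successors {s0, s1, s4, s5}): φ is true.
For instance, at s5:
  At s5: []r is false, ~[]p & []r is false, so []r -> (~[]p & []r) is true.
    At s5: []r requires r at every successor {s0, s1, s4, s5}.
      r fails at s4, so []r is false at s5.
    At s5: ~[]p is true, []r is false, so ~[]p & []r is false.
      At s5: []p is false, so ~[]p is true.
      At s5: []r requires r at every successor {s0, s1, s4, s5}.
        r fails at s4, so []r is false at s5.
Satisfying worlds: {s0, s1, s3, s4, s5}

s0, s1, s3, s4, s5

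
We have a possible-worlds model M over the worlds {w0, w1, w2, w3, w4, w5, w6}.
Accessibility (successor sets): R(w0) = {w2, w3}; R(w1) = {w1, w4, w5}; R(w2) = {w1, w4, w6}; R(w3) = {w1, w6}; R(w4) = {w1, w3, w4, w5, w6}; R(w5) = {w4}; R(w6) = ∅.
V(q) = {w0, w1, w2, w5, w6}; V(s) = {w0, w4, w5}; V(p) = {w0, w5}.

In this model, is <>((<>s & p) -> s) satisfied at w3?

At w3: <>((<>s & p) -> s) requires (<>s & p) -> s at some successor in {w1, w6}.
  (<>s & p) -> s holds at w1, so <>((<>s & p) -> s) is true at w3.
    At w1: <>s & p is false, s is false, so (<>s & p) -> s is true.
      At w1: <>s is true, p is false, so <>s & p is false.

Yes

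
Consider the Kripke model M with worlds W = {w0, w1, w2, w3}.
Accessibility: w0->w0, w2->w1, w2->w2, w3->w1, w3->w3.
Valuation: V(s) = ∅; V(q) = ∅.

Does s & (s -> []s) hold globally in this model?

No

Let φ = s & (s -> []s). Evaluate φ at each world:
  w0 (successors {w0}): φ is false.
  w1 (successors ∅): φ is false.
  w2 (successors {w1, w2}): φ is false.
  w3 (successors {w1, w3}): φ is false.
Detail at w0 (counterexample):
  At w0: s is false, s -> []s is true, so s & (s -> []s) is false.
    At w0: s is false, []s is false, so s -> []s is true.
      At w0: []s requires s at every successor {w0}.
        s fails at w0, so []s is false at w0.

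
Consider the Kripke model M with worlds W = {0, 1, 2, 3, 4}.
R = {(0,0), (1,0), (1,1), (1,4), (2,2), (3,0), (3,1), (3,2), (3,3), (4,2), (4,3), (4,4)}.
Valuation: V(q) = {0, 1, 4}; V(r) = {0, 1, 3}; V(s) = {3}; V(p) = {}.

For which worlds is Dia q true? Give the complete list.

Recall that Dia ψ holds at a world iff ψ holds at some accessible world.
Let φ = Dia q. Evaluate φ at each world:
  0 (successors {0}): φ is true.
  1 (successors {0, 1, 4}): φ is true.
  2 (successors {2}): φ is false.
  3 (successors {0, 1, 2, 3}): φ is true.
  4 (successors {2, 3, 4}): φ is true.
For instance, at 2:
  At 2: Dia q requires q at some successor in {2}.
    At 2: q is false.
  So Dia q is false at 2.
Satisfying worlds: {0, 1, 3, 4}

0, 1, 3, 4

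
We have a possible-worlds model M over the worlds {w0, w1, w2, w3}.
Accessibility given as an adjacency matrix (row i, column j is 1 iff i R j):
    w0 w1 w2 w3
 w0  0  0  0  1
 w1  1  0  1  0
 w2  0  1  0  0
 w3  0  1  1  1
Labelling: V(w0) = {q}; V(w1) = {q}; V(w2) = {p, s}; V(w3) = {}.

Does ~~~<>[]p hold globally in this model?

Let φ = ~~~<>[]p. Evaluate φ at each world:
  w0 (successors {w3}): φ is true.
  w1 (successors {w0, w2}): φ is true.
  w2 (successors {w1}): φ is true.
  w3 (successors {w1, w2, w3}): φ is true.
For instance, at w3:
  At w3: ~~<>[]p is false, so ~~~<>[]p is true.
    At w3: ~<>[]p is true, so ~~<>[]p is false.
      At w3: <>[]p is false, so ~<>[]p is true.

Yes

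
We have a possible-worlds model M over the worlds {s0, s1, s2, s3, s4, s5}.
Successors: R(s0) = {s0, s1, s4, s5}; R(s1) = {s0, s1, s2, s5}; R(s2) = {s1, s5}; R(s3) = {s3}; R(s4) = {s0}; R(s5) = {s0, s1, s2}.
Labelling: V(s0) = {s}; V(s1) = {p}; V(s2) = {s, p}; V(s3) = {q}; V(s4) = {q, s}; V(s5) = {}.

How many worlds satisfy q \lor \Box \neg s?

Let φ = q \lor \Box \neg s. Evaluate φ at each world:
  s0 (successors {s0, s1, s4, s5}): φ is false.
  s1 (successors {s0, s1, s2, s5}): φ is false.
  s2 (successors {s1, s5}): φ is true.
  s3 (successors {s3}): φ is true.
  s4 (successors {s0}): φ is true.
  s5 (successors {s0, s1, s2}): φ is false.
For instance, at s3:
  At s3: q is true, \Box \neg s is true, so q \lor \Box \neg s is true.
    At s3: \Box \neg s requires \neg s at every successor {s3}.
      At s3: \neg s is true.
    So \Box \neg s is true at s3.
Satisfying worlds: {s2, s3, s4}

3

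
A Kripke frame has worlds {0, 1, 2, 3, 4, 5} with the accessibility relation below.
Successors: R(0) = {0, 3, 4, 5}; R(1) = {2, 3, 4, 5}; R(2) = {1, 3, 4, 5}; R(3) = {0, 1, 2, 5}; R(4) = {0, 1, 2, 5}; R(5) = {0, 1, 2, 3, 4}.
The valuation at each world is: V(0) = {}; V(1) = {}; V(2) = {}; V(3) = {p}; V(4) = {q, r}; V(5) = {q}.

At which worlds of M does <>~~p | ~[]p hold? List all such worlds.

Let φ = <>~~p | ~[]p. Evaluate φ at each world:
  0 (successors {0, 3, 4, 5}): φ is true.
  1 (successors {2, 3, 4, 5}): φ is true.
  2 (successors {1, 3, 4, 5}): φ is true.
  3 (successors {0, 1, 2, 5}): φ is true.
  4 (successors {0, 1, 2, 5}): φ is true.
  5 (successors {0, 1, 2, 3, 4}): φ is true.
For instance, at 3:
  At 3: <>~~p is false, ~[]p is true, so <>~~p | ~[]p is true.
    At 3: <>~~p requires ~~p at some successor in {0, 1, 2, 5}.
      At 0: ~~p is false.
      At 1: ~~p is false.
      At 2: ~~p is false.
      At 5: ~~p is false.
    So <>~~p is false at 3.
    At 3: []p is false, so ~[]p is true.
      At 3: []p requires p at every successor {0, 1, 2, 5}.
        p fails at 0, so []p is false at 3.
Satisfying worlds: {0, 1, 2, 3, 4, 5}

0, 1, 2, 3, 4, 5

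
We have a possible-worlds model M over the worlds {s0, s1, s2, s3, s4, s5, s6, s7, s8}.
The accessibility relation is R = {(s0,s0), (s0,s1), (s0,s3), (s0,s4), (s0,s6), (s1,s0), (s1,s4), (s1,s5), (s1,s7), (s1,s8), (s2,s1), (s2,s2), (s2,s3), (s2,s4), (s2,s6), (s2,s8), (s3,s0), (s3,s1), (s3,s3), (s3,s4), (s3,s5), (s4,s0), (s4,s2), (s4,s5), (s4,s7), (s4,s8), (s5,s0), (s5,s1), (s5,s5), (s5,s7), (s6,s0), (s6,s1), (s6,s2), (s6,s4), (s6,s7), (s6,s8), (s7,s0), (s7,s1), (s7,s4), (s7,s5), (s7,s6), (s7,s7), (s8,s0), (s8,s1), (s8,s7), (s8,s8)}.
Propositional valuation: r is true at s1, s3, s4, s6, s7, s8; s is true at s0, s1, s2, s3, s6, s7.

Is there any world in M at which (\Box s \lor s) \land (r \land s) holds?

Let φ = (\Box s \lor s) \land (r \land s). Evaluate φ at each world:
  s0 (successors {s0, s1, s3, s4, s6}): φ is false.
  s1 (successors {s0, s4, s5, s7, s8}): φ is true.
  s2 (successors {s1, s2, s3, s4, s6, s8}): φ is false.
  s3 (successors {s0, s1, s3, s4, s5}): φ is true.
  s4 (successors {s0, s2, s5, s7, s8}): φ is false.
  s5 (successors {s0, s1, s5, s7}): φ is false.
  s6 (successors {s0, s1, s2, s4, s7, s8}): φ is true.
  s7 (successors {s0, s1, s4, s5, s6, s7}): φ is true.
  s8 (successors {s0, s1, s7, s8}): φ is false.
Detail at s1 (witness):
  At s1: \Box s \lor s is true, r \land s is true, so (\Box s \lor s) \land (r \land s) is true.
    At s1: \Box s is false, s is true, so \Box s \lor s is true.
      At s1: \Box s requires s at every successor {s0, s4, s5, s7, s8}.
        s fails at s4, so \Box s is false at s1.

Yes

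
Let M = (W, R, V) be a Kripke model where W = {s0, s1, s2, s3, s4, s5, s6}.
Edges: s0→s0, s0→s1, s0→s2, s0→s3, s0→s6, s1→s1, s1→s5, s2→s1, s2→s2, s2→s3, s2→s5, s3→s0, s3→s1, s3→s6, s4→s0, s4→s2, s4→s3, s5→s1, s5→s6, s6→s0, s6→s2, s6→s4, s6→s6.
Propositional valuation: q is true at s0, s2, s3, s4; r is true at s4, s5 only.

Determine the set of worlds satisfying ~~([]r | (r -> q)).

Recall that []ψ holds at a world iff ψ holds at every accessible world, and <>ψ holds iff ψ holds at some accessible world.
Let φ = ~~([]r | (r -> q)). Evaluate φ at each world:
  s0 (successors {s0, s1, s2, s3, s6}): φ is true.
  s1 (successors {s1, s5}): φ is true.
  s2 (successors {s1, s2, s3, s5}): φ is true.
  s3 (successors {s0, s1, s6}): φ is true.
  s4 (successors {s0, s2, s3}): φ is true.
  s5 (successors {s1, s6}): φ is false.
  s6 (successors {s0, s2, s4, s6}): φ is true.
For instance, at s5:
  At s5: ~([]r | (r -> q)) is true, so ~~([]r | (r -> q)) is false.
    At s5: []r | (r -> q) is false, so ~([]r | (r -> q)) is true.
      At s5: []r is false, r -> q is false, so []r | (r -> q) is false.
Satisfying worlds: {s0, s1, s2, s3, s4, s6}

s0, s1, s2, s3, s4, s6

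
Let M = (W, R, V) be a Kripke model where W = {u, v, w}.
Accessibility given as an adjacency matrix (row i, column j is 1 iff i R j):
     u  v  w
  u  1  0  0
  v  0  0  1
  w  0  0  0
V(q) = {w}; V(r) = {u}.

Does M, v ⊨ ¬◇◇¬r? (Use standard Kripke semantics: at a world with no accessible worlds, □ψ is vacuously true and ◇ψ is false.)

At v: ◇◇¬r is false, so ¬◇◇¬r is true.
  At v: ◇◇¬r requires ◇¬r at some successor in {w}.
    At w: ◇¬r is false.
  So ◇◇¬r is false at v.

Yes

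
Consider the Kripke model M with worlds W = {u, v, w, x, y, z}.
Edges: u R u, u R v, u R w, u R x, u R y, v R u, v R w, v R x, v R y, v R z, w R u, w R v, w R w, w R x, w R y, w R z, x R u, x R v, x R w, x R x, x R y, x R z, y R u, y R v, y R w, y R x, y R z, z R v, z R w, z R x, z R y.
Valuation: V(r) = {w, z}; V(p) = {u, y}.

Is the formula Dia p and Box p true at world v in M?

At v: Dia p is true, Box p is false, so Dia p and Box p is false.
  At v: Dia p requires p at some successor in {u, w, x, y, z}.
    p holds at u, so Dia p is true at v.
  At v: Box p requires p at every successor {u, w, x, y, z}.
    p fails at w, so Box p is false at v.

No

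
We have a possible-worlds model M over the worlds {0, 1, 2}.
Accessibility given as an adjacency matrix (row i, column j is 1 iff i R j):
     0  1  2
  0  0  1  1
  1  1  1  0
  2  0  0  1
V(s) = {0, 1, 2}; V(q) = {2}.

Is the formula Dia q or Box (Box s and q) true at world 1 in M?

At 1: Dia q is false, Box (Box s and q) is false, so Dia q or Box (Box s and q) is false.
  At 1: Dia q requires q at some successor in {0, 1}.
    At 0: q is false.
    At 1: q is false.
  So Dia q is false at 1.
  At 1: Box (Box s and q) requires Box s and q at every successor {0, 1}.
    Box s and q fails at 0, so Box (Box s and q) is false at 1.
      At 0: Box s is true, q is false, so Box s and q is false.

No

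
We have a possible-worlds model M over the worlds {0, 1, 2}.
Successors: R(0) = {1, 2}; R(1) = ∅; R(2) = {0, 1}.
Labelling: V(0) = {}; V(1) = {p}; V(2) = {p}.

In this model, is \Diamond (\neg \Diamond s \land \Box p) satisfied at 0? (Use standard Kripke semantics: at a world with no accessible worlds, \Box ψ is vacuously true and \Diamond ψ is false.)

At 0: \Diamond (\neg \Diamond s \land \Box p) requires \neg \Diamond s \land \Box p at some successor in {1, 2}.
  \neg \Diamond s \land \Box p holds at 1, so \Diamond (\neg \Diamond s \land \Box p) is true at 0.
    At 1: \neg \Diamond s is true, \Box p is true, so \neg \Diamond s \land \Box p is true.
      At 1: \Diamond s is false, so \neg \Diamond s is true.
      At 1: no accessible worlds, so \Box p holds vacuously.

Yes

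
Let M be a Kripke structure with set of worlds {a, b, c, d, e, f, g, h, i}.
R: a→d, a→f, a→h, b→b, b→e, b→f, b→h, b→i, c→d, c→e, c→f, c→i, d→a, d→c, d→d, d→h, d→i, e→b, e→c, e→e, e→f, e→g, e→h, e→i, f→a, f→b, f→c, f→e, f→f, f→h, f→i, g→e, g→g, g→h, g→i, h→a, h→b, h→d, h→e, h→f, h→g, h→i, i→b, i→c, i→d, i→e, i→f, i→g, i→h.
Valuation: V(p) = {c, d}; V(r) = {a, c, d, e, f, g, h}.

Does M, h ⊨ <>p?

At h: <>p requires p at some successor in {a, b, d, e, f, g, i}.
  p holds at d, so <>p is true at h.

Yes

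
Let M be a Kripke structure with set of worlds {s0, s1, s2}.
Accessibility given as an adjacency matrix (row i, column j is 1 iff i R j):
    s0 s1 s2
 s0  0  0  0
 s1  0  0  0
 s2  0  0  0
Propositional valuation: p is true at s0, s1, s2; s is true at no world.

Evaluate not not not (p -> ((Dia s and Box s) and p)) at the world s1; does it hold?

At s1: not not (p -> ((Dia s and Box s) and p)) is false, so not not not (p -> ((Dia s and Box s) and p)) is true.
  At s1: not (p -> ((Dia s and Box s) and p)) is true, so not not (p -> ((Dia s and Box s) and p)) is false.
    At s1: p -> ((Dia s and Box s) and p) is false, so not (p -> ((Dia s and Box s) and p)) is true.
      At s1: p is true, (Dia s and Box s) and p is false, so p -> ((Dia s and Box s) and p) is false.

Yes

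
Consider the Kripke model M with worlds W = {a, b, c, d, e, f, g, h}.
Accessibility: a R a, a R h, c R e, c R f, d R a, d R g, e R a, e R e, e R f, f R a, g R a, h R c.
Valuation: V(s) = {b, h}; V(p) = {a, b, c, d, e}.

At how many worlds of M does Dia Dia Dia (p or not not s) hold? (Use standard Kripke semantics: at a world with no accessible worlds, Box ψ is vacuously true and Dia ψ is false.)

Let φ = Dia Dia Dia (p or not not s). Evaluate φ at each world:
  a (successors {a, h}): φ is true.
  b (successors ∅): φ is false.
  c (successors {e, f}): φ is true.
  d (successors {a, g}): φ is true.
  e (successors {a, e, f}): φ is true.
  f (successors {a}): φ is true.
  g (successors {a}): φ is true.
  h (successors {c}): φ is true.
For instance, at h:
  At h: Dia Dia Dia (p or not not s) requires Dia Dia (p or not not s) at some successor in {c}.
    Dia Dia (p or not not s) holds at c, so Dia Dia Dia (p or not not s) is true at h.
      At c: Dia Dia (p or not not s) requires Dia (p or not not s) at some successor in {e, f}.
        Dia (p or not not s) holds at e, so Dia Dia (p or not not s) is true at c.
Satisfying worlds: {a, c, d, e, f, g, h}

7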